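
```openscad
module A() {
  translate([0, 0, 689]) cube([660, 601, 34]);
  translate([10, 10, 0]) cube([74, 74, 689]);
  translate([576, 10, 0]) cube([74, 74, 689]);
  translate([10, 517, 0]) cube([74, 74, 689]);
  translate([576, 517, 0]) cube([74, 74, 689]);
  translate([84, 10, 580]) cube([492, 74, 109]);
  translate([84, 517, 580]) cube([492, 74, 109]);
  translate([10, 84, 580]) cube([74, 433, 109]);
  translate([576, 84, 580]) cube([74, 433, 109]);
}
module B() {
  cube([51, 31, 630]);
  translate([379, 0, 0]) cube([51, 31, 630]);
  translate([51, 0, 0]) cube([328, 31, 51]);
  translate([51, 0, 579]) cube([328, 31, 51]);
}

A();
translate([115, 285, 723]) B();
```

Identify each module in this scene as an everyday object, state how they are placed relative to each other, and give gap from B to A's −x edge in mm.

A is a table. B is a picture frame. The picture frame is on top of the table, centred. The gap from the picture frame to the table's −x edge is 115 mm.

The picture frame's min-x is at 115; the table's min-x is 0; gap = 115 mm.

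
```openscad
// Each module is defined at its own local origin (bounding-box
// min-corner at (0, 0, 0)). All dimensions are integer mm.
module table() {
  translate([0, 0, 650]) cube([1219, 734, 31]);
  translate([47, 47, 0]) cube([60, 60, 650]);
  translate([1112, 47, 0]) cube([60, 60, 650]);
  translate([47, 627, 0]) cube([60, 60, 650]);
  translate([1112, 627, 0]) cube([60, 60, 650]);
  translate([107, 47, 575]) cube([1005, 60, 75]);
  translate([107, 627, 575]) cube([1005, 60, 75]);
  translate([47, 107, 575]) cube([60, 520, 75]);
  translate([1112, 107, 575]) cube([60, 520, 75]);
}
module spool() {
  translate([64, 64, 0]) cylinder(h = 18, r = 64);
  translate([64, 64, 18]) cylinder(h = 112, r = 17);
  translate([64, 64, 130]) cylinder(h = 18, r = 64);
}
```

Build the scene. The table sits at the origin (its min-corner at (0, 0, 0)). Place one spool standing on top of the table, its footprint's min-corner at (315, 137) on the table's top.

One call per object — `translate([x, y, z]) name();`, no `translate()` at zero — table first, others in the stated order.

table();
translate([315, 137, 681]) spool();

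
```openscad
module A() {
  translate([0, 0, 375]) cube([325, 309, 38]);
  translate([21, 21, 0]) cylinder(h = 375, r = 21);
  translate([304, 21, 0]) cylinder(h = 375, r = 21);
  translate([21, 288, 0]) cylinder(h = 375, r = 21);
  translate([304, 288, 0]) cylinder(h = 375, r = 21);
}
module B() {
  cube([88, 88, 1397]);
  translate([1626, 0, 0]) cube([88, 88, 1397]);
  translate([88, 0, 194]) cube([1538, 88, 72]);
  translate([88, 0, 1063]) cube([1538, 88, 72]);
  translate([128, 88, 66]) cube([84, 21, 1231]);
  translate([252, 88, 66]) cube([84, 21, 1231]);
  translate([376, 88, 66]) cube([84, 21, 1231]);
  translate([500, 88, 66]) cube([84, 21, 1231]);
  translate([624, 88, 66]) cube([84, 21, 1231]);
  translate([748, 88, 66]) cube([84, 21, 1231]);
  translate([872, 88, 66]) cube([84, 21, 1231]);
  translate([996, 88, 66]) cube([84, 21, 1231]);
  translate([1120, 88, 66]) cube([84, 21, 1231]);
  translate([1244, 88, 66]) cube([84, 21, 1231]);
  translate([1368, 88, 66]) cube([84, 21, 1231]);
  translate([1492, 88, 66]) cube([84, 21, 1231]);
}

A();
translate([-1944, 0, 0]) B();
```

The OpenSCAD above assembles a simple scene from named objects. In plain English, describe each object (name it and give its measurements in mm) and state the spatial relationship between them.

A is a simple wooden stool: a rectangular seat 325 mm (x) by 309 mm (y), 38 mm thick, top face at z = 413 mm, on four round legs, each 42 mm in diameter. The legs rest on z = 0, each leg's axis is inset half a diameter from the nearest pair of seat edges (so the leg's bounding box is flush with the corner).

B is a fence section. Two 88×88 mm posts, 1397 mm tall, stand on the floor with a clear span of 1538 mm between their inner faces. Two horizontal rails of 88×72 mm section span the gap between the posts with their undersides at z = 194 mm and z = 1063 mm, flush with the posts' −y face. 12 pickets, each 84 mm wide, 21 mm thick and 1231 mm tall, are fixed to the +y face of the rails with their bottoms at z = 66 mm, evenly spaced across the span with equal gaps (rounded down to the nearest mm) at the −x end and between each pair — any rounding remainder accumulates at the +x end.

The fence section is on the floor beside the stool on its −x side.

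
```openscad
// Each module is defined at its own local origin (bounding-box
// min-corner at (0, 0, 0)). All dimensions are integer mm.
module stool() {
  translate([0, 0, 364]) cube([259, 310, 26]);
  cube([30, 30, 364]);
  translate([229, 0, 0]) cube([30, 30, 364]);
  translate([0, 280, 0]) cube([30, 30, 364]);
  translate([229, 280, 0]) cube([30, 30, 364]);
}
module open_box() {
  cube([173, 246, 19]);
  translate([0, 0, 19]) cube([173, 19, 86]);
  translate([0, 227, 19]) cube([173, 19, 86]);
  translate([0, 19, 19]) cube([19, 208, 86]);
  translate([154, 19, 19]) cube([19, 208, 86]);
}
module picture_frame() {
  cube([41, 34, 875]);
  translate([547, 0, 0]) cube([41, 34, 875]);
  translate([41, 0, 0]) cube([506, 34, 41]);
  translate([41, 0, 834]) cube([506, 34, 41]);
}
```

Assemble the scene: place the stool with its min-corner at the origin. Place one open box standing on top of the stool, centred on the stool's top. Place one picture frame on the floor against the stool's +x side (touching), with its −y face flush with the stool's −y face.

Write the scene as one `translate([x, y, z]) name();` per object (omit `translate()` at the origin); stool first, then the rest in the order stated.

stool();
translate([43, 32, 390]) open_box();
translate([259, 0, 0]) picture_frame();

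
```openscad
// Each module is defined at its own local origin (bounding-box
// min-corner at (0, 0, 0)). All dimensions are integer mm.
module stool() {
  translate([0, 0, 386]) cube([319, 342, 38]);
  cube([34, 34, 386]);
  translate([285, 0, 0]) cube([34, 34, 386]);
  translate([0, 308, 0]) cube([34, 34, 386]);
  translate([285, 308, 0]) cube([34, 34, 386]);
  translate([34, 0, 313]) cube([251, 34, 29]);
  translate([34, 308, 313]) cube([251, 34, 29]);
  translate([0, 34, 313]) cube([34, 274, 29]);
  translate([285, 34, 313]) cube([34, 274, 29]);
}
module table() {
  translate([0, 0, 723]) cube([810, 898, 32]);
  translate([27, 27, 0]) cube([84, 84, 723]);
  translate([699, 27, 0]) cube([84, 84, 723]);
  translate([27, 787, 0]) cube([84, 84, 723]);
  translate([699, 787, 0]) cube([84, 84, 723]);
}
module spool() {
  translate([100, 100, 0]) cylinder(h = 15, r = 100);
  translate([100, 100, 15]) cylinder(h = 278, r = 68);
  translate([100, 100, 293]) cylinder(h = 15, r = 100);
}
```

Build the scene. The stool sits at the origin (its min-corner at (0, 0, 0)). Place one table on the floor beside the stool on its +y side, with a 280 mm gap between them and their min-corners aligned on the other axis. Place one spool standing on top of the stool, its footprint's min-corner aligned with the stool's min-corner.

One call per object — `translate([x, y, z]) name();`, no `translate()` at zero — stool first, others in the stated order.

stool();
translate([0, 622, 0]) table();
translate([0, 0, 424]) spool();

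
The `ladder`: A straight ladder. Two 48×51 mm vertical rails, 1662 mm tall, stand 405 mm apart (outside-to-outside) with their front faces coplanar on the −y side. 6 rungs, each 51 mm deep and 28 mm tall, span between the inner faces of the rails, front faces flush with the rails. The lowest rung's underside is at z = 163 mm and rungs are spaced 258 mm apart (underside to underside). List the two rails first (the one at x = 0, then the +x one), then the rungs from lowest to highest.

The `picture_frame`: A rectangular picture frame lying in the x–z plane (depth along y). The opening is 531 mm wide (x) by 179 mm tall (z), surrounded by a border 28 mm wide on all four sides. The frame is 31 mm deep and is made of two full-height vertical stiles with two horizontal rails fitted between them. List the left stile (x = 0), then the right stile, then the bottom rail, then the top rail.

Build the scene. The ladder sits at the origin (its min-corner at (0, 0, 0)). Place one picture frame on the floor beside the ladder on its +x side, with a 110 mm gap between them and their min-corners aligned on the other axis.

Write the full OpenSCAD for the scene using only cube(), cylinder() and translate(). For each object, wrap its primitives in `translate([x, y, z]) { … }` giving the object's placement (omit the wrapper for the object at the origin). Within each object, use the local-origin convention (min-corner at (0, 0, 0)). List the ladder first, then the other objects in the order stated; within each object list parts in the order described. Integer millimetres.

cube([48, 51, 1662]);
translate([357, 0, 0]) cube([48, 51, 1662]);
translate([48, 0, 163]) cube([309, 51, 28]);
translate([48, 0, 421]) cube([309, 51, 28]);
translate([48, 0, 679]) cube([309, 51, 28]);
translate([48, 0, 937]) cube([309, 51, 28]);
translate([48, 0, 1195]) cube([309, 51, 28]);
translate([48, 0, 1453]) cube([309, 51, 28]);
translate([515, 0, 0]) {
  cube([28, 31, 235]);
  translate([559, 0, 0]) cube([28, 31, 235]);
  translate([28, 0, 0]) cube([531, 31, 28]);
  translate([28, 0, 207]) cube([531, 31, 28]);
}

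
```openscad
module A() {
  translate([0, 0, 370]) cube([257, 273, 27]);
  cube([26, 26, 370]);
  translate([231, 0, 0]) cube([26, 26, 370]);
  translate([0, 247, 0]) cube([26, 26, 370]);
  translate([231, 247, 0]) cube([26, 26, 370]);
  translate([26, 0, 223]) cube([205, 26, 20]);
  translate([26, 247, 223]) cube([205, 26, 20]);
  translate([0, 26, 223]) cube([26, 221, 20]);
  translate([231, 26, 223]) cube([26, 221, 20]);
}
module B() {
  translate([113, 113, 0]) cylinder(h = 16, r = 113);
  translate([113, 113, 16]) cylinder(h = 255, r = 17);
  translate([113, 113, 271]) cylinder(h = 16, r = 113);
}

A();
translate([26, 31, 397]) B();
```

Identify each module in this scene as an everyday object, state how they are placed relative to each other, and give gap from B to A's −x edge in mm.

A is a stool. B is a spool. The spool is on top of the stool. The gap from the spool to the stool's −x edge is 26 mm.

The spool's min-x is at 26; the stool's min-x is 0; gap = 26 mm.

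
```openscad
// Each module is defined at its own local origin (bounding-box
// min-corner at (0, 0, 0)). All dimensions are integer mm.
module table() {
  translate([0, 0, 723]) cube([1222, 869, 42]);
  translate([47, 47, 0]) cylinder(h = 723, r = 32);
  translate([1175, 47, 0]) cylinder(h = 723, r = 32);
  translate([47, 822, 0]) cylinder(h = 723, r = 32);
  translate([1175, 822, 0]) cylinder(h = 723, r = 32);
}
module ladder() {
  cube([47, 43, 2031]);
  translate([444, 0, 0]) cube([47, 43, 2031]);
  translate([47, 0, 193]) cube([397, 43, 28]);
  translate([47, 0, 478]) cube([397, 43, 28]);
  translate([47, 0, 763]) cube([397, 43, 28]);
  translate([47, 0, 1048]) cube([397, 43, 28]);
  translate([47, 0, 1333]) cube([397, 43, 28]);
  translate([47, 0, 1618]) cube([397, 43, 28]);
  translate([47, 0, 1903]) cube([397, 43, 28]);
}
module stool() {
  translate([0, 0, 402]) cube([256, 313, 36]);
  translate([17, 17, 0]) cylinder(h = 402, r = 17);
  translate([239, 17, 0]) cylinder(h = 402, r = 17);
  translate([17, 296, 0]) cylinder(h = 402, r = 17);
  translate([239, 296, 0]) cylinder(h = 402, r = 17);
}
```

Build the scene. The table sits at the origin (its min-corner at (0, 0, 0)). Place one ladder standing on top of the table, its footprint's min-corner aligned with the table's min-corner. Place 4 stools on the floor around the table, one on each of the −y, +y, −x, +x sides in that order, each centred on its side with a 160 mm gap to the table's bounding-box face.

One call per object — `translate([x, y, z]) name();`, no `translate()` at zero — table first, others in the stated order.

table();
translate([0, 0, 765]) ladder();
translate([483, -473, 0]) stool();
translate([483, 1029, 0]) stool();
translate([-416, 278, 0]) stool();
translate([1382, 278, 0]) stool();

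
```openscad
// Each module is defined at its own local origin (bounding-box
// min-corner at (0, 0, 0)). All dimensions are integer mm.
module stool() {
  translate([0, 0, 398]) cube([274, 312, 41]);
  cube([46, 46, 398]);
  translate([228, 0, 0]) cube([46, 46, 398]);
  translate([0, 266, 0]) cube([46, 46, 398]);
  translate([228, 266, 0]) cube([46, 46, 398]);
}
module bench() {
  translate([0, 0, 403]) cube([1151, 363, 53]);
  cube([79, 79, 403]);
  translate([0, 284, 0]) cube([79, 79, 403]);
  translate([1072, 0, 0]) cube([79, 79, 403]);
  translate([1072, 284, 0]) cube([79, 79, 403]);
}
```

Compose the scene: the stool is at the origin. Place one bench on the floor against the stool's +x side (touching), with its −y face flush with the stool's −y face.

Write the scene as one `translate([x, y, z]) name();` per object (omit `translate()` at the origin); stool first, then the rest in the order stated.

stool();
translate([274, 0, 0]) bench();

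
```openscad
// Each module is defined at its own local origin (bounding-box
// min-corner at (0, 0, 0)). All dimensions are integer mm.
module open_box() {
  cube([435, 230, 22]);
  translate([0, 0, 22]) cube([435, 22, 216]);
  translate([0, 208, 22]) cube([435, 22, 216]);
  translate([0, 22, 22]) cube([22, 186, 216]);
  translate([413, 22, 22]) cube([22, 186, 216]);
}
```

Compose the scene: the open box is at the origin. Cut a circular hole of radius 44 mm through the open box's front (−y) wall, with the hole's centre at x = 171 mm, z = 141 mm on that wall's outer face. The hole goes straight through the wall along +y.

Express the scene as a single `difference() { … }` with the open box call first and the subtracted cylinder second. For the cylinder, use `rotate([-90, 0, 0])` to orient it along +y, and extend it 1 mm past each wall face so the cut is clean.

difference() {
  open_box();
  translate([171, -1, 141]) rotate([-90, 0, 0]) cylinder(h = 24, r = 44);
}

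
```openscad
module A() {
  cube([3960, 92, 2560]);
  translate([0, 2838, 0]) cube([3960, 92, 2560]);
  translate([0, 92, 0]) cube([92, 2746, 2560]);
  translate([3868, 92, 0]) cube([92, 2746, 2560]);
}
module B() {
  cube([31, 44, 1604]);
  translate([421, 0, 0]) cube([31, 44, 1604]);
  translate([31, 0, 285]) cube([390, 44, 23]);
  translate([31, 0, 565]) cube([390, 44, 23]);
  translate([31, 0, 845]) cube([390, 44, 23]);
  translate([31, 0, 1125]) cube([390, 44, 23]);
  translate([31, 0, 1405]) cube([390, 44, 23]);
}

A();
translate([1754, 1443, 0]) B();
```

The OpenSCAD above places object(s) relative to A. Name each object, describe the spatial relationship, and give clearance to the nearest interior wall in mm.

Clearances: x = 1662, y = 1351; minimum 1351 mm.

A is a house frame. B is a ladder. The ladder sits inside the house frame, centred. The clearance to the nearest interior wall is 1351 mm.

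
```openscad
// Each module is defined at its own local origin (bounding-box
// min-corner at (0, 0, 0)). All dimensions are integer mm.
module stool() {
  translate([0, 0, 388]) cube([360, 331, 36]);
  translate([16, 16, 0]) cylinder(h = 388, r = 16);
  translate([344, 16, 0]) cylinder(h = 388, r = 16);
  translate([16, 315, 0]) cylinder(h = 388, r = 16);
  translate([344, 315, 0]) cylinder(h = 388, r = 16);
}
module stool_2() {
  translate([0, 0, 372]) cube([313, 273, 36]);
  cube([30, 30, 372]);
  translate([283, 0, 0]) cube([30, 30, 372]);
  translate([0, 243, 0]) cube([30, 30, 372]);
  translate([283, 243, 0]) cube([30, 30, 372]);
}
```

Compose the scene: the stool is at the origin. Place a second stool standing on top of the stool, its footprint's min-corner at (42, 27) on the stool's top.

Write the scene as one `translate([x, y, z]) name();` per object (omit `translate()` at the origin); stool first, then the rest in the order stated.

stool();
translate([42, 27, 424]) stool_2();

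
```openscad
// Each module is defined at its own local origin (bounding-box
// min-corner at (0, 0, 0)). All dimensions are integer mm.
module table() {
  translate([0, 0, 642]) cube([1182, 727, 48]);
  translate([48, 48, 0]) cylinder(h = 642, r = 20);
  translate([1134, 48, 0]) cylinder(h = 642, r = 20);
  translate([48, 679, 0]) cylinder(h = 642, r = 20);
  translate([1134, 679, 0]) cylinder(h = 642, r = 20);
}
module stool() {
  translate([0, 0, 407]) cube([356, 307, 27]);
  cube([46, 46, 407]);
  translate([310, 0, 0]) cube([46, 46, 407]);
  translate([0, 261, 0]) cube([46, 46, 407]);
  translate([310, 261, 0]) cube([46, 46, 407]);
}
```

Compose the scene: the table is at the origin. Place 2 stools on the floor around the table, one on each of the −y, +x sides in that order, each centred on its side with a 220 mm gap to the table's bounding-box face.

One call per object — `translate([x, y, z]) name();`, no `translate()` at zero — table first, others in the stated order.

table();
translate([413, -527, 0]) stool();
translate([1402, 210, 0]) stool();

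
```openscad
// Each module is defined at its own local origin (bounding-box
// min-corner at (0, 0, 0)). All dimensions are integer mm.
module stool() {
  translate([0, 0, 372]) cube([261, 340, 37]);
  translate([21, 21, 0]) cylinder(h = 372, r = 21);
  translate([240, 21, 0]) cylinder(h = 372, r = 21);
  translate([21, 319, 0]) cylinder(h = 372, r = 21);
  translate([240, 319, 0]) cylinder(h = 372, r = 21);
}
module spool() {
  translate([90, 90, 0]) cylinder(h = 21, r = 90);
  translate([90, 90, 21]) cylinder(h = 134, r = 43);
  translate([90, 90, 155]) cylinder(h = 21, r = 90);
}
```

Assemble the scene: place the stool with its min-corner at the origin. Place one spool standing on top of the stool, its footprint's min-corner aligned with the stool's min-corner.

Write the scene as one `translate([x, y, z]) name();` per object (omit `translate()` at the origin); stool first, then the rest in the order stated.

stool();
translate([0, 0, 409]) spool();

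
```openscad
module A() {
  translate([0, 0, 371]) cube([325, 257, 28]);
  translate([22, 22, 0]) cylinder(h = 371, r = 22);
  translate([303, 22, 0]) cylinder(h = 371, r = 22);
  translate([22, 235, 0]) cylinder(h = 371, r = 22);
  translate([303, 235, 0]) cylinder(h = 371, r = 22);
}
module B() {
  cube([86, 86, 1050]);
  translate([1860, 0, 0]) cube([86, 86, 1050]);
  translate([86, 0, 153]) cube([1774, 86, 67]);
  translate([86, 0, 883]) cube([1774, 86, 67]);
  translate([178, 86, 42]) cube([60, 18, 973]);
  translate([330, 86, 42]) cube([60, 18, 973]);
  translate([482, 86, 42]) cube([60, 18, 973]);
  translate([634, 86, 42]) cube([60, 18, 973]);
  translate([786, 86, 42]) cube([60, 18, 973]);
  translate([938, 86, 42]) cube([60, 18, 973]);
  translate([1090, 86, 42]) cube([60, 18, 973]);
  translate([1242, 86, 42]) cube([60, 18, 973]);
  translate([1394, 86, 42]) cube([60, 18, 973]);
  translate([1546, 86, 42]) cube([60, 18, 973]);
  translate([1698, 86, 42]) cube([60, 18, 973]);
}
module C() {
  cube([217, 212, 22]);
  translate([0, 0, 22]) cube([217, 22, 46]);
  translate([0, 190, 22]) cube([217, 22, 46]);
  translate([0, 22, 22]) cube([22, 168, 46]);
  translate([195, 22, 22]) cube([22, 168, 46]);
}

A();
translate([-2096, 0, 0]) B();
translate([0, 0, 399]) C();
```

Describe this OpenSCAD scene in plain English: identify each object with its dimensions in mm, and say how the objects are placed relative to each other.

A is a four-legged stool. The seat is a 325×257×28 mm slab whose top surface is at z = 399 mm; four round legs, each 44 mm in diameter, run from the floor (z = 0) to the underside of the seat, each leg's axis is inset half a diameter from the nearest pair of seat edges (so the leg's bounding box is flush with the corner).

B is a fence section. Two 86×86 mm posts, 1050 mm tall, stand on the floor with a clear span of 1774 mm between their inner faces. Two horizontal rails of 86×67 mm section span the gap between the posts with their undersides at z = 153 mm and z = 883 mm, flush with the posts' −y face. 11 pickets, each 60 mm wide, 18 mm thick and 973 mm tall, are fixed to the +y face of the rails with their bottoms at z = 42 mm, evenly spaced across the span with equal gaps (rounded down to the nearest mm) at the −x end and between each pair — any rounding remainder accumulates at the +x end.

C is an open-topped rectangular box: outside dimensions 217×212×68 mm, with a uniform wall and base thickness of 22 mm. The base is a full 217×212 slab on the floor; four walls sit on top of the base. The front and back walls (the −y and +y sides) span the full width; the two side walls fit between them.

The fence section is on the floor beside the stool on its −x side. The open box is on top of the stool.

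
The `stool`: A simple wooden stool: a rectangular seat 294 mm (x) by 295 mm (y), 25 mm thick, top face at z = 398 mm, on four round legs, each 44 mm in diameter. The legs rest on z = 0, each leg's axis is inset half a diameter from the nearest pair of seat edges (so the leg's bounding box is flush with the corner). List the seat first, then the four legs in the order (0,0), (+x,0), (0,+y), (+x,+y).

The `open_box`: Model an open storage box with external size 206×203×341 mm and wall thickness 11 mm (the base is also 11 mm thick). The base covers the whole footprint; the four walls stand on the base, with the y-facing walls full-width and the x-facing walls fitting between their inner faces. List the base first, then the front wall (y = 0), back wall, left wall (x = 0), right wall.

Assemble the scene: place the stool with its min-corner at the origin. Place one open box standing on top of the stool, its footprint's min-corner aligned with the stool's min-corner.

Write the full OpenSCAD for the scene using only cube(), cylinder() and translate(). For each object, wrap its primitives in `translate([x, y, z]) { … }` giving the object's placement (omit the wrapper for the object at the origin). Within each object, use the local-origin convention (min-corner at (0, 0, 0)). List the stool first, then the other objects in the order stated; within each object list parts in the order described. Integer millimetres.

translate([0, 0, 373]) cube([294, 295, 25]);
translate([22, 22, 0]) cylinder(h = 373, r = 22);
translate([272, 22, 0]) cylinder(h = 373, r = 22);
translate([22, 273, 0]) cylinder(h = 373, r = 22);
translate([272, 273, 0]) cylinder(h = 373, r = 22);
translate([0, 0, 398]) {
  cube([206, 203, 11]);
  translate([0, 0, 11]) cube([206, 11, 330]);
  translate([0, 192, 11]) cube([206, 11, 330]);
  translate([0, 11, 11]) cube([11, 181, 330]);
  translate([195, 11, 11]) cube([11, 181, 330]);
}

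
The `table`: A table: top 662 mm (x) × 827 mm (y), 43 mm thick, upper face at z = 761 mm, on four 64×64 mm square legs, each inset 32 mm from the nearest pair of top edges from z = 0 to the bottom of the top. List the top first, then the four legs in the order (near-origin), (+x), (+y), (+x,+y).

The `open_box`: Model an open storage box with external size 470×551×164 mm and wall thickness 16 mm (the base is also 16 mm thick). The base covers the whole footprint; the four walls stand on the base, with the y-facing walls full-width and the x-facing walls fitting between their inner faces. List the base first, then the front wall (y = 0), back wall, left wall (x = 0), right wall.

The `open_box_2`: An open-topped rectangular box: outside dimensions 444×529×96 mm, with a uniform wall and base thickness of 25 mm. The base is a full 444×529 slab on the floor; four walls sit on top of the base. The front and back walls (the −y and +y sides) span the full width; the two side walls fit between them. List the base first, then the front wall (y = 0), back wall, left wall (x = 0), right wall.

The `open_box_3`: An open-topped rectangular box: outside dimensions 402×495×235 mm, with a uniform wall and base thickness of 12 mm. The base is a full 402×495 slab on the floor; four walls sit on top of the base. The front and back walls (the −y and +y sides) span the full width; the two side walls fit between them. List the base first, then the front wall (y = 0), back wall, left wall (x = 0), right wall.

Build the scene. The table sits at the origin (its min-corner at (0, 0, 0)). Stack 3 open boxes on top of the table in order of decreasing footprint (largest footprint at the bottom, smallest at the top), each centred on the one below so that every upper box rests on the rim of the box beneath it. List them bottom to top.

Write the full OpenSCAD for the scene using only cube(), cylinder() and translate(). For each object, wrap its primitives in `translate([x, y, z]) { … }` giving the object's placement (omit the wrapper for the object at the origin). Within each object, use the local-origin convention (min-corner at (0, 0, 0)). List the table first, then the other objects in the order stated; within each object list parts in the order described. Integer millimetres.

translate([0, 0, 718]) cube([662, 827, 43]);
translate([32, 32, 0]) cube([64, 64, 718]);
translate([566, 32, 0]) cube([64, 64, 718]);
translate([32, 731, 0]) cube([64, 64, 718]);
translate([566, 731, 0]) cube([64, 64, 718]);
translate([96, 138, 761]) {
  cube([470, 551, 16]);
  translate([0, 0, 16]) cube([470, 16, 148]);
  translate([0, 535, 16]) cube([470, 16, 148]);
  translate([0, 16, 16]) cube([16, 519, 148]);
  translate([454, 16, 16]) cube([16, 519, 148]);
}
translate([109, 149, 925]) {
  cube([444, 529, 25]);
  translate([0, 0, 25]) cube([444, 25, 71]);
  translate([0, 504, 25]) cube([444, 25, 71]);
  translate([0, 25, 25]) cube([25, 479, 71]);
  translate([419, 25, 25]) cube([25, 479, 71]);
}
translate([130, 166, 1021]) {
  cube([402, 495, 12]);
  translate([0, 0, 12]) cube([402, 12, 223]);
  translate([0, 483, 12]) cube([402, 12, 223]);
  translate([0, 12, 12]) cube([12, 471, 223]);
  translate([390, 12, 12]) cube([12, 471, 223]);
}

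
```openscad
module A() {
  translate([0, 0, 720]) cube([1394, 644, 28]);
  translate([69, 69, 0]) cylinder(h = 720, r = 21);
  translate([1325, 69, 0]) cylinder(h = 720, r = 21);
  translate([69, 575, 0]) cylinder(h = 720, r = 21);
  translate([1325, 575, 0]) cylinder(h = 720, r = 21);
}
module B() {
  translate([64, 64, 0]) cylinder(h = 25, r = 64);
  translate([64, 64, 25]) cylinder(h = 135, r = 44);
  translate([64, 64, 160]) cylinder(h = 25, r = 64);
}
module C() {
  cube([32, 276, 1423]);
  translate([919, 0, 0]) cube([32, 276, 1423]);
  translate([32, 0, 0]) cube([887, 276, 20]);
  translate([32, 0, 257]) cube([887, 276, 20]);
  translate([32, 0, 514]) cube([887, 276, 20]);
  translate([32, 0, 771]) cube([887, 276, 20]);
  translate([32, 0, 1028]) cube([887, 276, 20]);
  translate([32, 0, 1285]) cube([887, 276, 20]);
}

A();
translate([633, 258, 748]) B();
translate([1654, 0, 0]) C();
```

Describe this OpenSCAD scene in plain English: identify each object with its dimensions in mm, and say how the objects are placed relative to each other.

A is a rectangular dining table. The top is 1394×644×28 mm with its upper surface at z = 748 mm. It stands on four round legs of 42 mm diameter, each leg's bounding box inset 48 mm from the nearest pair of top edges, running from the floor to the underside of the top.

B is a spool: two coaxial disc flanges of radius 64 mm and thickness 25 mm, joined by a core cylinder of radius 44 mm and height 135 mm. The lower flange rests on z = 0 and the three cylinders share a vertical axis.

C is an open bookshelf. Two side panels, each 32 mm thick, 276 mm deep and 1423 mm tall, stand 951 mm apart (outside-to-outside). Between them sit 6 shelves, each 20 mm thick and 276 mm deep, spanning the full gap between the sides. The bottom shelf rests on the floor (its underside at z = 0) and the clear gap between one shelf's top and the next shelf's underside is 237 mm.

The spool is on top of the table, centred. The bookshelf is on the floor beside the table on its +x side.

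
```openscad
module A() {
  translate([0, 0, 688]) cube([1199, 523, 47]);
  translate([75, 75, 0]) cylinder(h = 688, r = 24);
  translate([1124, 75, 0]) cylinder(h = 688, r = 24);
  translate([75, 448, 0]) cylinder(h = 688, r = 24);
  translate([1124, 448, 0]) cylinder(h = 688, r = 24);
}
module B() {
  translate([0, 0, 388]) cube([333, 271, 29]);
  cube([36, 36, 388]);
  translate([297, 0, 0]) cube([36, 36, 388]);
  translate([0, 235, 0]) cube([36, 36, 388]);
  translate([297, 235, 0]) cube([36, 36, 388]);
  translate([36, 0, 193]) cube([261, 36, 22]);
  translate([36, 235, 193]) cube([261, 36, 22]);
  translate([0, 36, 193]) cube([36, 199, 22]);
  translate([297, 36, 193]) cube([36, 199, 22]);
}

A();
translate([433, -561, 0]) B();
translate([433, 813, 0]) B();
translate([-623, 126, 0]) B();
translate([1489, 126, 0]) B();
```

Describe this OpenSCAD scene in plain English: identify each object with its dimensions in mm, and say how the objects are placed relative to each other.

A is a rectangular dining table. The top is 1199×523×47 mm with its upper surface at z = 735 mm. It stands on four round legs of 48 mm diameter, each leg's bounding box inset 51 mm from the nearest pair of top edges, running from the floor to the underside of the top.

B is a four-legged stool. The seat is 333×271 mm, 29 mm thick, top at z = 417 mm. It stands on four square legs, each 36×36 mm in cross-section, from z = 0 to the seat underside, each flush with a corner of the seat. Four stretchers, 36 mm wide and 22 mm tall, connect adjacent legs with their undersides at z = 193 mm, each running between the inner faces of the legs it joins and aligned with the legs' outer faces on the other axis.

Four stools sit around the table at the −y, +y, −x, +x sides.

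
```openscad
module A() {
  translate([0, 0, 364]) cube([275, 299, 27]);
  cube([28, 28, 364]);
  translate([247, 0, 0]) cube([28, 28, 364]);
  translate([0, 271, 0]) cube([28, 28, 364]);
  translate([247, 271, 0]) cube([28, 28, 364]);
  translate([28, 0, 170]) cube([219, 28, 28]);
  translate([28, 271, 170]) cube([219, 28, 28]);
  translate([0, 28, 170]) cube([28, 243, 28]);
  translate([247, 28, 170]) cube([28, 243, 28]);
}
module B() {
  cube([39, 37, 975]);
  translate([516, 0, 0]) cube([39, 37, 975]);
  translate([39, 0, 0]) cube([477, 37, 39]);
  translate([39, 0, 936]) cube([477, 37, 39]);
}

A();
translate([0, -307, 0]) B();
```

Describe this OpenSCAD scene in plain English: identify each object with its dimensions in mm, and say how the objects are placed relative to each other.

A is a four-legged stool. The seat is a 275×299×27 mm slab whose top surface is at z = 391 mm; four square legs, each 28×28 mm in cross-section, run from the floor (z = 0) to the underside of the seat, each flush with a corner of the seat. Four stretchers, 28 mm wide and 28 mm tall, connect adjacent legs with their undersides at z = 170 mm, each running between the inner faces of the legs it joins and aligned with the legs' outer faces on the other axis.

B is a rectangular picture frame lying in the x–z plane (depth along y). The opening is 477 mm wide (x) by 897 mm tall (z), surrounded by a border 39 mm wide on all four sides. The frame is 37 mm deep and is made of two full-height vertical stiles with two horizontal rails fitted between them.

The picture frame is on the floor beside the stool on its −y side.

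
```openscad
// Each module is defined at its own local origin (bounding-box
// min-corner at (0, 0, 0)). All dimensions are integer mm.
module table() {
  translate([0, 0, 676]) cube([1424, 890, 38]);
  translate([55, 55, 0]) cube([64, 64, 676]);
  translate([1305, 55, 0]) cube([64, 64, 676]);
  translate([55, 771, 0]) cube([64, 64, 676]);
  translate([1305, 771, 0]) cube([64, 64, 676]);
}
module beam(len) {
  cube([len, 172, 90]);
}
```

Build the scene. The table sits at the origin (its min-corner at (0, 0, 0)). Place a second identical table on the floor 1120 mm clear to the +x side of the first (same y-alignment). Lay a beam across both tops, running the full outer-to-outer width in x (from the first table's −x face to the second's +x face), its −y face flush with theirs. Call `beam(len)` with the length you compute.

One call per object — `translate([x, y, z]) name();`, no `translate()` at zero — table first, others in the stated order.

table();
translate([2544, 0, 0]) table();
translate([0, 0, 714]) beam(3968);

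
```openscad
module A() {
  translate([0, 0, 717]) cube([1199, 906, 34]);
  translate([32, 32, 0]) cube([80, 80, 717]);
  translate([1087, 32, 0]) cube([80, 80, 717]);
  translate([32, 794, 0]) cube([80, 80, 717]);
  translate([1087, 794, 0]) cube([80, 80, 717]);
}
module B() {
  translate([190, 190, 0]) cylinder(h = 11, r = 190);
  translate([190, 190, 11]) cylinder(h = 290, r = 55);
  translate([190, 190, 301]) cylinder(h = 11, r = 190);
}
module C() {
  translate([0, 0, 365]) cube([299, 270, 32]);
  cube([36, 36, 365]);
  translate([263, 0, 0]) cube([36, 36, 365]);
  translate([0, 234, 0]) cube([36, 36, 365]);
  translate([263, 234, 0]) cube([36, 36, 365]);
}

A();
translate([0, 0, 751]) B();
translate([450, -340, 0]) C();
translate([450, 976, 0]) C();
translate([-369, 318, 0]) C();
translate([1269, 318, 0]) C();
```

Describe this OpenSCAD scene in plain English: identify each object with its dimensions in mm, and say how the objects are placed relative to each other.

A is a rectangular dining table. The top is 1199×906×34 mm with its upper surface at z = 751 mm. It stands on four 80×80 mm square legs, each inset 32 mm from the nearest pair of top edges, running from the floor to the underside of the top.

B is a spool: two coaxial disc flanges of radius 190 mm and thickness 11 mm, joined by a core cylinder of radius 55 mm and height 290 mm. The lower flange rests on z = 0 and the three cylinders share a vertical axis.

C is a four-legged stool. The seat is a 299×270×32 mm slab whose top surface is at z = 397 mm; four square legs, each 36×36 mm in cross-section, run from the floor (z = 0) to the underside of the seat, each flush with a corner of the seat.

The spool is on top of the table. Four stools sit around the table at the −y, +y, −x, +x sides.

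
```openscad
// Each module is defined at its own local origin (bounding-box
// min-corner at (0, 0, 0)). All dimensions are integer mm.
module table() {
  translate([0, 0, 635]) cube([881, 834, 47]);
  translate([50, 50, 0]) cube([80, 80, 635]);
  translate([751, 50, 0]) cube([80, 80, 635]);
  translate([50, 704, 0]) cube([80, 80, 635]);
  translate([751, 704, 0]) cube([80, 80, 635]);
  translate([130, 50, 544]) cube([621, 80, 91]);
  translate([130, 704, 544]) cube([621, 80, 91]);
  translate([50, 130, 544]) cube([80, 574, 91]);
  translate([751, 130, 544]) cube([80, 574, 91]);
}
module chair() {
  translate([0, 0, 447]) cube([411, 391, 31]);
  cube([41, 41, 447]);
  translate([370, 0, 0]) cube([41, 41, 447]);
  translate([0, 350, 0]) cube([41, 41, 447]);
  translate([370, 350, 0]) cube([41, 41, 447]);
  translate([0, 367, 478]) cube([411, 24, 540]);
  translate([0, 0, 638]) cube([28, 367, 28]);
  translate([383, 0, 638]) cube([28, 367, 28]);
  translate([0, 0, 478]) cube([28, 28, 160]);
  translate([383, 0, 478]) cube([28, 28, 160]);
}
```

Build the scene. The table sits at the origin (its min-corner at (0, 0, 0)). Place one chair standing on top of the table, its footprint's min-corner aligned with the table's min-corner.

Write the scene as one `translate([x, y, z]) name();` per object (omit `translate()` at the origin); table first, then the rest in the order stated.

table();
translate([0, 0, 682]) chair();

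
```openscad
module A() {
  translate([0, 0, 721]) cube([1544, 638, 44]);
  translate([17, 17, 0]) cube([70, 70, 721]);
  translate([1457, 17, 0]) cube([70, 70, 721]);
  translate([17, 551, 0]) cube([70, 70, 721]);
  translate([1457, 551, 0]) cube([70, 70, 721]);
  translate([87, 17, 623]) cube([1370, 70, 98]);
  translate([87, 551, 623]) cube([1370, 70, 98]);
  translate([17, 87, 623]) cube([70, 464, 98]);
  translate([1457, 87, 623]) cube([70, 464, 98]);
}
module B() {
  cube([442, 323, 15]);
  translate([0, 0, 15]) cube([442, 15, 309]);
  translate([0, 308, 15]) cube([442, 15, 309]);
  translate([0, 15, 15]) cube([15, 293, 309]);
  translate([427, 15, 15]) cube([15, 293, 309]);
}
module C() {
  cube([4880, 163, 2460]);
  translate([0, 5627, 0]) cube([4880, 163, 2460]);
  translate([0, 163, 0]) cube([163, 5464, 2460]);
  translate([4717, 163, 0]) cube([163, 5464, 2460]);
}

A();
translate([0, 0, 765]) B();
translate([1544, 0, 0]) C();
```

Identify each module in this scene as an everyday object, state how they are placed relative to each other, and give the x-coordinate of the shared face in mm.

A is a table. B is an open box. C is a house frame. The open box is on top of the table. The house frame is against the table's +x side, with their −y faces flush. The x-coordinate of the shared face is 1544 mm.

The table's +x face and the house frame's −x face are both at x = 1544 mm.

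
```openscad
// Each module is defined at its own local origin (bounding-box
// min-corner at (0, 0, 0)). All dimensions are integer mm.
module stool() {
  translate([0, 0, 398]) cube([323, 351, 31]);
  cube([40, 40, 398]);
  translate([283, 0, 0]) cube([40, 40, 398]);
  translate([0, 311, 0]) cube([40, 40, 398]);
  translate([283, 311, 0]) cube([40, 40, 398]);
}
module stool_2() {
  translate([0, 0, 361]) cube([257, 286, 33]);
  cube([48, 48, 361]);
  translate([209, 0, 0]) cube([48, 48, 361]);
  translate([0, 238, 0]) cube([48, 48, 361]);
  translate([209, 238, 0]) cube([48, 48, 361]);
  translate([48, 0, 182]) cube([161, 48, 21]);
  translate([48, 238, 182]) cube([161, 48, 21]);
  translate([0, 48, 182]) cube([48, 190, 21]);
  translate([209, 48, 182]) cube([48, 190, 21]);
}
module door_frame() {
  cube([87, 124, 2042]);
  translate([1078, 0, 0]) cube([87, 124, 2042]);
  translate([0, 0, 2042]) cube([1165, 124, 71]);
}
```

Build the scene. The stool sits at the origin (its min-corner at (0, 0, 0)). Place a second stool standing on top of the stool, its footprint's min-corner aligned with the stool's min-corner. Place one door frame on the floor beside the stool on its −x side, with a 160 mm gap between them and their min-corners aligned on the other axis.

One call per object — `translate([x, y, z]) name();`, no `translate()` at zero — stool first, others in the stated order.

stool();
translate([0, 0, 429]) stool_2();
translate([-1325, 0, 0]) door_frame();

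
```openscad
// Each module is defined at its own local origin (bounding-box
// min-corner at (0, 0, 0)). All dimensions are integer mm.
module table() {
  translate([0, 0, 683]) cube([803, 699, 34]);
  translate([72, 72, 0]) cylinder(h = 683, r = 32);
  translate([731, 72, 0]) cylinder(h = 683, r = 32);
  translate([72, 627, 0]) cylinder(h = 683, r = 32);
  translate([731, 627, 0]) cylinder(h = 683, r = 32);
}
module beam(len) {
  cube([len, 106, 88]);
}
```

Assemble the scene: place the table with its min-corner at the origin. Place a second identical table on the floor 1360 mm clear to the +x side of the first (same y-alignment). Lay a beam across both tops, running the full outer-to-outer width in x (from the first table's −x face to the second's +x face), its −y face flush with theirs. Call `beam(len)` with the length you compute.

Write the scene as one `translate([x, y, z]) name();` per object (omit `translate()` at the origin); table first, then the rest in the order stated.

table();
translate([2163, 0, 0]) table();
translate([0, 0, 717]) beam(2966);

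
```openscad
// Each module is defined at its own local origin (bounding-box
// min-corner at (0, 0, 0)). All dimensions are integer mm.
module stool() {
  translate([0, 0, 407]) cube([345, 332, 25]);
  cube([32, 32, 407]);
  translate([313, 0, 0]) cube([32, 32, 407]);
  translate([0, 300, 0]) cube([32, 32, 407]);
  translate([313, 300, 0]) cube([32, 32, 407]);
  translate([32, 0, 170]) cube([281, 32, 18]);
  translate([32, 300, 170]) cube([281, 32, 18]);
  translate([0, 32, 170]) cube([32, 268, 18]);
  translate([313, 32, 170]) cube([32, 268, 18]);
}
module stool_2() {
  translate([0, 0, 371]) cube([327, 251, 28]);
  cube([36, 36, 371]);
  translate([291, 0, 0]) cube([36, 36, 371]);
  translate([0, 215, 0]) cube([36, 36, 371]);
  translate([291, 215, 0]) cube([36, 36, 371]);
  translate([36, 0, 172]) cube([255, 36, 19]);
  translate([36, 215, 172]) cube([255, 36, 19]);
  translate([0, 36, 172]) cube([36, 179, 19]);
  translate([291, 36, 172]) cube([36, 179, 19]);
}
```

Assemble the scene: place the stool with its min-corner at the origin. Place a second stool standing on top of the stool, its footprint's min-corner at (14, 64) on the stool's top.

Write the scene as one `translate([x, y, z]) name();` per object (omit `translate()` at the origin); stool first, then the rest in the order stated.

stool();
translate([14, 64, 432]) stool_2();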